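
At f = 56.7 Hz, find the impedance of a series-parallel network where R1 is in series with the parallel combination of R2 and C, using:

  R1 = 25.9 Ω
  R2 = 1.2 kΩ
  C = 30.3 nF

Step 1 — Angular frequency: ω = 2π·f = 2π·56.7 = 356.3 rad/s.
Step 2 — Component impedances:
  R1: Z = R = 25.9 Ω
  R2: Z = R = 1200 Ω
  C: Z = 1/(jωC) = -j/(ω·C) = 0 - j9.264e+04 Ω
Step 3 — Parallel branch: R2 || C = 1/(1/R2 + 1/C) = 1200 - j15.54 Ω.
Step 4 — Series with R1: Z_total = R1 + (R2 || C) = 1226 - j15.54 Ω = 1226∠-0.7° Ω.

Z = 1226 - j15.54 Ω = 1226∠-0.7° Ω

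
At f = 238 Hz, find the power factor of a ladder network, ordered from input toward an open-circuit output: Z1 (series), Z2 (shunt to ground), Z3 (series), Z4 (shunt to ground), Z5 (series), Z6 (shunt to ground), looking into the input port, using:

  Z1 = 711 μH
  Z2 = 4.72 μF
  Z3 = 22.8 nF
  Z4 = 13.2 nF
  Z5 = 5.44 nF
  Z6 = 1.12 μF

Step 1 — Angular frequency: ω = 2π·f = 2π·238 = 1495 rad/s.
Step 2 — Component impedances:
  Z1: Z = jωL = j·1495·0.000711 = 0 + j1.063 Ω
  Z2: Z = 1/(jωC) = -j/(ω·C) = 0 - j141.7 Ω
  Z3: Z = 1/(jωC) = -j/(ω·C) = 0 - j2.933e+04 Ω
  Z4: Z = 1/(jωC) = -j/(ω·C) = 0 - j5.066e+04 Ω
  Z5: Z = 1/(jωC) = -j/(ω·C) = 0 - j1.229e+05 Ω
  Z6: Z = 1/(jωC) = -j/(ω·C) = 0 - j597.1 Ω
Step 3 — Ladder network (open output): work backward from the far end, alternating series and parallel combinations. Z_in = 0 - j140.3 Ω = 140.3∠-90.0° Ω.
Step 4 — Power factor: PF = cos(φ) = Re(Z)/|Z| = 0/140.3 = 0.
Step 5 — Type: Im(Z) = -140.3 ⇒ leading (phase φ = -90.0°).

PF = 0 (leading, φ = -90.0°)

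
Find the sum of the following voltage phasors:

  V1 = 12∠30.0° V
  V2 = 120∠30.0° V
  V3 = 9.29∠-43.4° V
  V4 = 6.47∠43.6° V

Step 1 — Convert each phasor to rectangular form:
  V1 = 12·(cos(30.0°) + j·sin(30.0°)) = 10.39 + j6 V
  V2 = 120·(cos(30.0°) + j·sin(30.0°)) = 103.9 + j60 V
  V3 = 9.29·(cos(-43.4°) + j·sin(-43.4°)) = 6.75 - j6.383 V
  V4 = 6.47·(cos(43.6°) + j·sin(43.6°)) = 4.685 + j4.462 V
Step 2 — Sum components: V_total = 125.8 + j64.08 V.
Step 3 — Convert to polar: |V_total| = 141.1 V, ∠V_total = 27.0°.

V_total = 141.1∠27.0° V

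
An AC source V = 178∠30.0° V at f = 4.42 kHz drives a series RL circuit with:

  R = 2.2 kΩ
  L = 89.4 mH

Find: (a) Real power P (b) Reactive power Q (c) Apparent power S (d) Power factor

Step 1 — Angular frequency: ω = 2π·f = 2π·4420 = 2.777e+04 rad/s.
Step 2 — Component impedances:
  R: Z = R = 2200 Ω
  L: Z = jωL = j·2.777e+04·0.0894 = 0 + j2483 Ω
Step 3 — Series combination: Z_total = R + L = 2200 + j2483 Ω = 3317∠48.5° Ω.
Step 4 — Source phasor: V = 178∠30.0° V = 154.2 + j89 V.
Step 5 — Current: I = V / Z = 0.0509 - j0.01699 A = 0.05366∠-18.5° A.
Step 6 — Complex power: S = V·I* = 6.334 + j7.149 VA.
Step 7 — Real power: P = Re(S) = 6.334 W.
Step 8 — Reactive power: Q = Im(S) = 7.149 VAR.
Step 9 — Apparent power: |S| = 9.551 VA.
Step 10 — Power factor: PF = P/|S| = 0.6632 (lagging).

(a) P = 6.334 W  (b) Q = 7.149 VAR  (c) S = 9.551 VA  (d) PF = 0.6632 (lagging)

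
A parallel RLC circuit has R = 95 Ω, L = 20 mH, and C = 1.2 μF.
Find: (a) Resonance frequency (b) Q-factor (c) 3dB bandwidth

Step 1 — Resonance: ω₀ = 1/√(LC) = 1/√(0.02·1.2e-06) = 6455 rad/s.
Step 2 — f₀ = ω₀/(2π) = 1027 Hz.
Step 3 — Parallel Q: Q = R/(ω₀L) = 95/(6455·0.02) = 0.7359.
Step 4 — Bandwidth: Δω = ω₀/Q = 8772 rad/s; BW = Δω/(2π) = 1396 Hz.

(a) f₀ = 1027 Hz  (b) Q = 0.7359  (c) BW = 1396 Hz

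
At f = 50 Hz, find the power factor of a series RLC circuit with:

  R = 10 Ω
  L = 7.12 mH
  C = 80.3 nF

Step 1 — Angular frequency: ω = 2π·f = 2π·50 = 314.2 rad/s.
Step 2 — Component impedances:
  R: Z = R = 10 Ω
  L: Z = jωL = j·314.2·0.00712 = 0 + j2.237 Ω
  C: Z = 1/(jωC) = -j/(ω·C) = 0 - j3.964e+04 Ω
Step 3 — Series combination: Z_total = R + L + C = 10 - j3.964e+04 Ω = 3.964e+04∠-90.0° Ω.
Step 4 — Power factor: PF = cos(φ) = Re(Z)/|Z| = 10/3.964e+04 = 0.0002523.
Step 5 — Type: Im(Z) = -3.964e+04 ⇒ leading (phase φ = -90.0°).

PF = 0.0002523 (leading, φ = -90.0°)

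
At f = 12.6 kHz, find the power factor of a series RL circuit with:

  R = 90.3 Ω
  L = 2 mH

Step 1 — Angular frequency: ω = 2π·f = 2π·1.26e+04 = 7.917e+04 rad/s.
Step 2 — Component impedances:
  R: Z = R = 90.3 Ω
  L: Z = jωL = j·7.917e+04·0.002 = 0 + j158.3 Ω
Step 3 — Series combination: Z_total = R + L = 90.3 + j158.3 Ω = 182.3∠60.3° Ω.
Step 4 — Power factor: PF = cos(φ) = Re(Z)/|Z| = 90.3/182.28 = 0.4954.
Step 5 — Type: Im(Z) = 158.3 ⇒ lagging (phase φ = 60.3°).

PF = 0.4954 (lagging, φ = 60.3°)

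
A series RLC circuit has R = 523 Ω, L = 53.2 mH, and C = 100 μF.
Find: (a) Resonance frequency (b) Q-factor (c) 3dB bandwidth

Step 1 — Resonance condition Im(Z)=0 gives ω₀ = 1/√(LC).
Step 2 — ω₀ = 1/√(0.0532·0.0001) = 433.6 rad/s.
Step 3 — f₀ = ω₀/(2π) = 69 Hz.
Step 4 — Series Q: Q = ω₀L/R = 433.6·0.0532/523 = 0.0441.
Step 5 — 3dB bandwidth: Δω = ω₀/Q = 9831 rad/s; BW = Δω/(2π) = 1565 Hz.

(a) f₀ = 69 Hz  (b) Q = 0.0441  (c) BW = 1565 Hz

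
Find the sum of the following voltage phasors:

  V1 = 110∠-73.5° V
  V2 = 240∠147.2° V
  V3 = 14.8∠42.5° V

Step 1 — Convert each phasor to rectangular form:
  V1 = 110·(cos(-73.5°) + j·sin(-73.5°)) = 31.24 - j105.5 V
  V2 = 240·(cos(147.2°) + j·sin(147.2°)) = -201.7 + j130 V
  V3 = 14.8·(cos(42.5°) + j·sin(42.5°)) = 10.91 + j9.999 V
Step 2 — Sum components: V_total = -159.6 + j34.54 V.
Step 3 — Convert to polar: |V_total| = 163.3 V, ∠V_total = 167.8°.

V_total = 163.3∠167.8° V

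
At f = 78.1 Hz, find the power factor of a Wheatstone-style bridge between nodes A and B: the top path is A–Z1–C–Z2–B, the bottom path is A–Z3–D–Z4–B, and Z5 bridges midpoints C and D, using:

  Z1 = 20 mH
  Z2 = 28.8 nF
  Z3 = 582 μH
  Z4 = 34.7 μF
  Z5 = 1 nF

Step 1 — Angular frequency: ω = 2π·f = 2π·78.1 = 490.7 rad/s.
Step 2 — Component impedances:
  Z1: Z = jωL = j·490.7·0.02 = 0 + j9.814 Ω
  Z2: Z = 1/(jωC) = -j/(ω·C) = 0 - j7.076e+04 Ω
  Z3: Z = jωL = j·490.7·0.000582 = 0 + j0.2856 Ω
  Z4: Z = 1/(jωC) = -j/(ω·C) = 0 - j58.73 Ω
  Z5: Z = 1/(jωC) = -j/(ω·C) = 0 - j2.038e+06 Ω
Step 3 — Bridge requires nodal analysis (the Z5 bridge couples midpoints C and D, so the two paths cannot be reduced to a simple series/parallel combination). Setting node B to ground and injecting 1 A at node A, the 3-node admittance system at A, C, D solves to V_A = Z_AB = 0 - j58.39 Ω = 58.39∠-90.0° Ω.
Step 4 — Power factor: PF = cos(φ) = Re(Z)/|Z| = -0/58.39 = -0.
Step 5 — Type: Im(Z) = -58.39 ⇒ leading (phase φ = -90.0°).

PF = -0 (leading, φ = -90.0°)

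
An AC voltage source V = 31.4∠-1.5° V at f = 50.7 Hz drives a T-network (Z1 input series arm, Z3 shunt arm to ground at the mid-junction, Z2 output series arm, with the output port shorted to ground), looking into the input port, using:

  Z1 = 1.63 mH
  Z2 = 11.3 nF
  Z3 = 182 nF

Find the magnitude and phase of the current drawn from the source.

Step 1 — Angular frequency: ω = 2π·f = 2π·50.7 = 318.6 rad/s.
Step 2 — Component impedances:
  Z1: Z = jωL = j·318.6·0.00163 = 0 + j0.5192 Ω
  Z2: Z = 1/(jωC) = -j/(ω·C) = 0 - j2.778e+05 Ω
  Z3: Z = 1/(jωC) = -j/(ω·C) = 0 - j1.725e+04 Ω
Step 3 — With the output port shorted to ground, the output series arm Z2 runs from the junction to ground; the shunt arm Z3 also runs from the junction to ground. They appear in parallel: Z3 || Z2 = 0 - j1.624e+04 Ω.
Step 4 — Series with input arm Z1: Z_in = Z1 + (Z3 || Z2) = 0 - j1.624e+04 Ω = 1.624e+04∠-90.0° Ω.
Step 5 — Source phasor: V = 31.4∠-1.5° V = 31.39 - j0.822 V.
Step 6 — Ohm's law: I = V / Z_total = (31.39 - j0.822) / (0 - j1.624e+04) = 5.062e-05 + j0.001933 A.
Step 7 — Convert to polar: |I| = 0.001934 A, ∠I = 88.5°.

I = 0.001934∠88.5° A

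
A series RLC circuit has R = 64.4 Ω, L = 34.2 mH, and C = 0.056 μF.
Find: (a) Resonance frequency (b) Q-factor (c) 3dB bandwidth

Step 1 — Resonance: ω₀ = 1/√(LC) = 1/√(0.0342·5.6e-08) = 2.285e+04 rad/s.
Step 2 — f₀ = ω₀/(2π) = 3637 Hz.
Step 3 — Series Q: Q = ω₀L/R = 2.285e+04·0.0342/64.4 = 12.13.
Step 4 — Bandwidth: Δω = ω₀/Q = 1883 rad/s; BW = Δω/(2π) = 299.7 Hz.

(a) f₀ = 3637 Hz  (b) Q = 12.13  (c) BW = 299.7 Hz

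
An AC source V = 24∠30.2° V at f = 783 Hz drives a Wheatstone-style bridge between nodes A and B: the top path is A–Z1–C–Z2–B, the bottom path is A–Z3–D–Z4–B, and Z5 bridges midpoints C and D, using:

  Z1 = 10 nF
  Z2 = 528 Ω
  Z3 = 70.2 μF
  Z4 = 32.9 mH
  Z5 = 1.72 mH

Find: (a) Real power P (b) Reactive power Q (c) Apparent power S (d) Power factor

Step 1 — Angular frequency: ω = 2π·f = 2π·783 = 4920 rad/s.
Step 2 — Component impedances:
  Z1: Z = 1/(jωC) = -j/(ω·C) = 0 - j2.033e+04 Ω
  Z2: Z = R = 528 Ω
  Z3: Z = 1/(jωC) = -j/(ω·C) = 0 - j2.895 Ω
  Z4: Z = jωL = j·4920·0.0329 = 0 + j161.9 Ω
  Z5: Z = jωL = j·4920·0.00172 = 0 + j8.462 Ω
Step 3 — Bridge requires nodal analysis (the Z5 bridge couples midpoints C and D, so the two paths cannot be reduced to a simple series/parallel combination). Setting node B to ground and injecting 1 A at node A, the 3-node admittance system at A, C, D solves to V_A = Z_AB = 44.94 + j144.5 Ω = 151.3∠72.7° Ω.
Step 4 — Source phasor: V = 24∠30.2° V = 20.74 + j12.07 V.
Step 5 — Current: I = V / Z = 0.1169 - j0.1072 A = 0.1586∠-42.5° A.
Step 6 — Complex power: S = V·I* = 1.131 + j3.635 VA.
Step 7 — Real power: P = Re(S) = 1.131 W.
Step 8 — Reactive power: Q = Im(S) = 3.635 VAR.
Step 9 — Apparent power: |S| = 3.807 VA.
Step 10 — Power factor: PF = P/|S| = 0.297 (lagging).

(a) P = 1.131 W  (b) Q = 3.635 VAR  (c) S = 3.807 VA  (d) PF = 0.297 (lagging)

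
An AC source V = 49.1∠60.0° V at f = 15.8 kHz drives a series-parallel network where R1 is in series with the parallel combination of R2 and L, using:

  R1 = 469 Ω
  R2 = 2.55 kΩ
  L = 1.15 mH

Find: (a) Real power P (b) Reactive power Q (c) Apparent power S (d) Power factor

Step 1 — Angular frequency: ω = 2π·f = 2π·1.58e+04 = 9.927e+04 rad/s.
Step 2 — Component impedances:
  R1: Z = R = 469 Ω
  R2: Z = R = 2550 Ω
  L: Z = jωL = j·9.927e+04·0.00115 = 0 + j114.2 Ω
Step 3 — Parallel branch: R2 || L = 1/(1/R2 + 1/L) = 5.101 + j113.9 Ω.
Step 4 — Series with R1: Z_total = R1 + (R2 || L) = 474.1 + j113.9 Ω = 487.6∠13.5° Ω.
Step 5 — Source phasor: V = 49.1∠60.0° V = 24.55 + j42.52 V.
Step 6 — Current: I = V / Z = 0.06933 + j0.07303 A = 0.1007∠46.5° A.
Step 7 — Complex power: S = V·I* = 4.807 + j1.155 VA.
Step 8 — Real power: P = Re(S) = 4.807 W.
Step 9 — Reactive power: Q = Im(S) = 1.155 VAR.
Step 10 — Apparent power: |S| = 4.944 VA.
Step 11 — Power factor: PF = P/|S| = 0.9723 (lagging).

(a) P = 4.807 W  (b) Q = 1.155 VAR  (c) S = 4.944 VA  (d) PF = 0.9723 (lagging)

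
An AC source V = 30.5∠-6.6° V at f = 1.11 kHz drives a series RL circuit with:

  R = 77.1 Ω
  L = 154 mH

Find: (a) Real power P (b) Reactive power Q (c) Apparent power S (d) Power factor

Step 1 — Angular frequency: ω = 2π·f = 2π·1110 = 6974 rad/s.
Step 2 — Component impedances:
  R: Z = R = 77.1 Ω
  L: Z = jωL = j·6974·0.154 = 0 + j1074 Ω
Step 3 — Series combination: Z_total = R + L = 77.1 + j1074 Ω = 1077∠85.9° Ω.
Step 4 — Source phasor: V = 30.5∠-6.6° V = 30.3 - j3.506 V.
Step 5 — Current: I = V / Z = -0.001233 - j0.0283 A = 0.02832∠-92.5° A.
Step 6 — Complex power: S = V·I* = 0.06185 + j0.8617 VA.
Step 7 — Real power: P = Re(S) = 0.06185 W.
Step 8 — Reactive power: Q = Im(S) = 0.8617 VAR.
Step 9 — Apparent power: |S| = 0.8639 VA.
Step 10 — Power factor: PF = P/|S| = 0.0716 (lagging).

(a) P = 0.06185 W  (b) Q = 0.8617 VAR  (c) S = 0.8639 VA  (d) PF = 0.0716 (lagging)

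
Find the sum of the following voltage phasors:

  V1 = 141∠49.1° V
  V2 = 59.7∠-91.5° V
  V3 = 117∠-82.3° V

Step 1 — Convert each phasor to rectangular form:
  V1 = 141·(cos(49.1°) + j·sin(49.1°)) = 92.32 + j106.6 V
  V2 = 59.7·(cos(-91.5°) + j·sin(-91.5°)) = -1.563 - j59.68 V
  V3 = 117·(cos(-82.3°) + j·sin(-82.3°)) = 15.68 - j115.9 V
Step 2 — Sum components: V_total = 106.4 - j69.05 V.
Step 3 — Convert to polar: |V_total| = 126.9 V, ∠V_total = -33.0°.

V_total = 126.9∠-33.0° V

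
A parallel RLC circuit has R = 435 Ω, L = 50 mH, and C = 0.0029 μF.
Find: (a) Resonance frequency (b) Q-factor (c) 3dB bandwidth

Step 1 — Resonance: ω₀ = 1/√(LC) = 1/√(0.05·2.9e-09) = 8.305e+04 rad/s.
Step 2 — f₀ = ω₀/(2π) = 1.322e+04 Hz.
Step 3 — Parallel Q: Q = R/(ω₀L) = 435/(8.305e+04·0.05) = 0.1048.
Step 4 — Bandwidth: Δω = ω₀/Q = 7.927e+05 rad/s; BW = Δω/(2π) = 1.262e+05 Hz.

(a) f₀ = 1.322e+04 Hz  (b) Q = 0.1048  (c) BW = 1.262e+05 Hz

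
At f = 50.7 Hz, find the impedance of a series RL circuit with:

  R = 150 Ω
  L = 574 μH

Step 1 — Angular frequency: ω = 2π·f = 2π·50.7 = 318.6 rad/s.
Step 2 — Component impedances:
  R: Z = R = 150 Ω
  L: Z = jωL = j·318.6·0.000574 = 0 + j0.1829 Ω
Step 3 — Series combination: Z_total = R + L = 150 + j0.1829 Ω = 150∠0.1° Ω.

Z = 150 + j0.1829 Ω = 150∠0.1° Ω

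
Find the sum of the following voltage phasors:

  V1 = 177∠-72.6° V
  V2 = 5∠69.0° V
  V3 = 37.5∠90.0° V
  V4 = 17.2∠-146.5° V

Step 1 — Convert each phasor to rectangular form:
  V1 = 177·(cos(-72.6°) + j·sin(-72.6°)) = 52.93 - j168.9 V
  V2 = 5·(cos(69.0°) + j·sin(69.0°)) = 1.792 + j4.668 V
  V3 = 37.5·(cos(90.0°) + j·sin(90.0°)) = 0 + j37.5 V
  V4 = 17.2·(cos(-146.5°) + j·sin(-146.5°)) = -14.34 - j9.493 V
Step 2 — Sum components: V_total = 40.38 - j136.2 V.
Step 3 — Convert to polar: |V_total| = 142.1 V, ∠V_total = -73.5°.

V_total = 142.1∠-73.5° V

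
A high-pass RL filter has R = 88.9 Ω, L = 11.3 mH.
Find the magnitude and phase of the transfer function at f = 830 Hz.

Step 1 — Angular frequency: ω = 2π·830 = 5215 rad/s.
Step 2 — Transfer function: H(jω) = jωL/(R + jωL).
Step 3 — Numerator jωL = j·58.93; denominator R + jωL = 88.9 + j58.93.
Step 4 — H = 0.3053 + j0.4605.
Step 5 — Magnitude: |H| = 0.5525 (-5.2 dB); phase: φ = 56.5°.

|H| = 0.5525 (-5.2 dB), φ = 56.5°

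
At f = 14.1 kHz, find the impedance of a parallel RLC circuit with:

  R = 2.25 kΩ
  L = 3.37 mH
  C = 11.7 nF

Step 1 — Angular frequency: ω = 2π·f = 2π·1.41e+04 = 8.859e+04 rad/s.
Step 2 — Component impedances:
  R: Z = R = 2250 Ω
  L: Z = jωL = j·8.859e+04·0.00337 = 0 + j298.6 Ω
  C: Z = 1/(jωC) = -j/(ω·C) = 0 - j964.8 Ω
Step 3 — Parallel combination: 1/Z_total = 1/R + 1/L + 1/C; Z_total = 80.12 + j417 Ω = 424.6∠79.1° Ω.

Z = 80.12 + j417 Ω = 424.6∠79.1° Ω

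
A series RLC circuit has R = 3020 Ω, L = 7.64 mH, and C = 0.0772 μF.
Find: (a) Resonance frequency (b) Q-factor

Step 1 — Resonance condition Im(Z)=0 gives ω₀ = 1/√(LC).
Step 2 — ω₀ = 1/√(0.00764·7.72e-08) = 4.118e+04 rad/s.
Step 3 — f₀ = ω₀/(2π) = 6553 Hz.
Step 4 — Series Q: Q = ω₀L/R = 4.118e+04·0.00764/3020 = 0.1042.

(a) f₀ = 6553 Hz  (b) Q = 0.1042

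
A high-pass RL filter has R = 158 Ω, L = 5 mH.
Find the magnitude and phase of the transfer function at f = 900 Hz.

Step 1 — Angular frequency: ω = 2π·900 = 5655 rad/s.
Step 2 — Transfer function: H(jω) = jωL/(R + jωL).
Step 3 — Numerator jωL = j·28.27; denominator R + jωL = 158 + j28.27.
Step 4 — H = 0.03103 + j0.1734.
Step 5 — Magnitude: |H| = 0.1762 (-15.1 dB); phase: φ = 79.9°.

|H| = 0.1762 (-15.1 dB), φ = 79.9°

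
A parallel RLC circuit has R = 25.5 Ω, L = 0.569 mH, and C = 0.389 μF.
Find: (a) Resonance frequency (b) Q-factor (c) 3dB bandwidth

Step 1 — Resonance: ω₀ = 1/√(LC) = 1/√(0.000569·3.89e-07) = 6.722e+04 rad/s.
Step 2 — f₀ = ω₀/(2π) = 1.07e+04 Hz.
Step 3 — Parallel Q: Q = R/(ω₀L) = 25.5/(6.722e+04·0.000569) = 0.6667.
Step 4 — Bandwidth: Δω = ω₀/Q = 1.008e+05 rad/s; BW = Δω/(2π) = 1.604e+04 Hz.

(a) f₀ = 1.07e+04 Hz  (b) Q = 0.6667  (c) BW = 1.604e+04 Hz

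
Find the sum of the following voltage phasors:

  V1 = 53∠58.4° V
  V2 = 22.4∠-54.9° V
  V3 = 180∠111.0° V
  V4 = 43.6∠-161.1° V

Step 1 — Convert each phasor to rectangular form:
  V1 = 53·(cos(58.4°) + j·sin(58.4°)) = 27.77 + j45.14 V
  V2 = 22.4·(cos(-54.9°) + j·sin(-54.9°)) = 12.88 - j18.33 V
  V3 = 180·(cos(111.0°) + j·sin(111.0°)) = -64.51 + j168 V
  V4 = 43.6·(cos(-161.1°) + j·sin(-161.1°)) = -41.25 - j14.12 V
Step 2 — Sum components: V_total = -65.1 + j180.7 V.
Step 3 — Convert to polar: |V_total| = 192.1 V, ∠V_total = 109.8°.

V_total = 192.1∠109.8° V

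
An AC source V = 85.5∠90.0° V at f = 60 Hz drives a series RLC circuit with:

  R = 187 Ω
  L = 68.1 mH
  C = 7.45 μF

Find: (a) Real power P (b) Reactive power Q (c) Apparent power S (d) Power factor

Step 1 — Angular frequency: ω = 2π·f = 2π·60 = 377 rad/s.
Step 2 — Component impedances:
  R: Z = R = 187 Ω
  L: Z = jωL = j·377·0.0681 = 0 + j25.67 Ω
  C: Z = 1/(jωC) = -j/(ω·C) = 0 - j356.1 Ω
Step 3 — Series combination: Z_total = R + L + C = 187 - j330.4 Ω = 379.6∠-60.5° Ω.
Step 4 — Source phasor: V = 85.5∠90.0° V = 0 + j85.5 V.
Step 5 — Current: I = V / Z = -0.196 + j0.1109 A = 0.2252∠150.5° A.
Step 6 — Complex power: S = V·I* = 9.485 - j16.76 VA.
Step 7 — Real power: P = Re(S) = 9.485 W.
Step 8 — Reactive power: Q = Im(S) = -16.76 VAR.
Step 9 — Apparent power: |S| = 19.26 VA.
Step 10 — Power factor: PF = P/|S| = 0.4926 (leading).

(a) P = 9.485 W  (b) Q = -16.76 VAR  (c) S = 19.26 VA  (d) PF = 0.4926 (leading)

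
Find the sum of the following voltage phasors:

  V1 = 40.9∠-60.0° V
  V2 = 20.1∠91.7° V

Step 1 — Convert each phasor to rectangular form:
  V1 = 40.9·(cos(-60.0°) + j·sin(-60.0°)) = 20.45 - j35.42 V
  V2 = 20.1·(cos(91.7°) + j·sin(91.7°)) = -0.5963 + j20.09 V
Step 2 — Sum components: V_total = 19.85 - j15.33 V.
Step 3 — Convert to polar: |V_total| = 25.08 V, ∠V_total = -37.7°.

V_total = 25.08∠-37.7° V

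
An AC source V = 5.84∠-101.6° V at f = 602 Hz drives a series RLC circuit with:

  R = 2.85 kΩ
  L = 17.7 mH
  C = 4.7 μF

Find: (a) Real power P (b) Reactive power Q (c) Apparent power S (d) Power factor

Step 1 — Angular frequency: ω = 2π·f = 2π·602 = 3782 rad/s.
Step 2 — Component impedances:
  R: Z = R = 2850 Ω
  L: Z = jωL = j·3782·0.0177 = 0 + j66.95 Ω
  C: Z = 1/(jωC) = -j/(ω·C) = 0 - j56.25 Ω
Step 3 — Series combination: Z_total = R + L + C = 2850 + j10.7 Ω = 2850∠0.2° Ω.
Step 4 — Source phasor: V = 5.84∠-101.6° V = -1.174 - j5.721 V.
Step 5 — Current: I = V / Z = -0.0004196 - j0.002006 A = 0.002049∠-101.8° A.
Step 6 — Complex power: S = V·I* = 0.01197 + j4.493e-05 VA.
Step 7 — Real power: P = Re(S) = 0.01197 W.
Step 8 — Reactive power: Q = Im(S) = 4.493e-05 VAR.
Step 9 — Apparent power: |S| = 0.01197 VA.
Step 10 — Power factor: PF = P/|S| = 1 (lagging).

(a) P = 0.01197 W  (b) Q = 4.493e-05 VAR  (c) S = 0.01197 VA  (d) PF = 1 (lagging)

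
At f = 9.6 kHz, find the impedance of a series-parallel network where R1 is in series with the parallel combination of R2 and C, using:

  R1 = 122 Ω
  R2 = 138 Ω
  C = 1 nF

Step 1 — Angular frequency: ω = 2π·f = 2π·9600 = 6.032e+04 rad/s.
Step 2 — Component impedances:
  R1: Z = R = 122 Ω
  R2: Z = R = 138 Ω
  C: Z = 1/(jωC) = -j/(ω·C) = 0 - j1.658e+04 Ω
Step 3 — Parallel branch: R2 || C = 1/(1/R2 + 1/C) = 138 - j1.149 Ω.
Step 4 — Series with R1: Z_total = R1 + (R2 || C) = 260 - j1.149 Ω = 260∠-0.3° Ω.

Z = 260 - j1.149 Ω = 260∠-0.3° Ω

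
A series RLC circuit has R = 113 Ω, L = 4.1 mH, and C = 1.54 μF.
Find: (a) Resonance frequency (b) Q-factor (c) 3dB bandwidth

Step 1 — Resonance condition Im(Z)=0 gives ω₀ = 1/√(LC).
Step 2 — ω₀ = 1/√(0.0041·1.54e-06) = 1.258e+04 rad/s.
Step 3 — f₀ = ω₀/(2π) = 2003 Hz.
Step 4 — Series Q: Q = ω₀L/R = 1.258e+04·0.0041/113 = 0.4566.
Step 5 — 3dB bandwidth: Δω = ω₀/Q = 2.756e+04 rad/s; BW = Δω/(2π) = 4386 Hz.

(a) f₀ = 2003 Hz  (b) Q = 0.4566  (c) BW = 4386 Hz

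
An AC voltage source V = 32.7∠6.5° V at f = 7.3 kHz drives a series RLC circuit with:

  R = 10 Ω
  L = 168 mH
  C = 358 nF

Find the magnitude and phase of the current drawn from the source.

Step 1 — Angular frequency: ω = 2π·f = 2π·7300 = 4.587e+04 rad/s.
Step 2 — Component impedances:
  R: Z = R = 10 Ω
  L: Z = jωL = j·4.587e+04·0.168 = 0 + j7706 Ω
  C: Z = 1/(jωC) = -j/(ω·C) = 0 - j60.9 Ω
Step 3 — Series combination: Z_total = R + L + C = 10 + j7645 Ω = 7645∠89.9° Ω.
Step 4 — Source phasor: V = 32.7∠6.5° V = 32.49 + j3.702 V.
Step 5 — Ohm's law: I = V / Z_total = (32.49 + j3.702) / (10 + j7645) = 0.0004898 - j0.004249 A.
Step 6 — Convert to polar: |I| = 0.004277 A, ∠I = -83.4°.

I = 0.004277∠-83.4° A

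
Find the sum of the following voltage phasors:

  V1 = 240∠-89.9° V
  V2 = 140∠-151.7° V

Step 1 — Convert each phasor to rectangular form:
  V1 = 240·(cos(-89.9°) + j·sin(-89.9°)) = 0.4189 - j240 V
  V2 = 140·(cos(-151.7°) + j·sin(-151.7°)) = -123.3 - j66.37 V
Step 2 — Sum components: V_total = -122.8 - j306.4 V.
Step 3 — Convert to polar: |V_total| = 330.1 V, ∠V_total = -111.8°.

V_total = 330.1∠-111.8° V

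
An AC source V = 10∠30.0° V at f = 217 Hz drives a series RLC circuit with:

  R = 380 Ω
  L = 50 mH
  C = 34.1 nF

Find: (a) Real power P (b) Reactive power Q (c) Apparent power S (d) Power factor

Step 1 — Angular frequency: ω = 2π·f = 2π·217 = 1363 rad/s.
Step 2 — Component impedances:
  R: Z = R = 380 Ω
  L: Z = jωL = j·1363·0.05 = 0 + j68.17 Ω
  C: Z = 1/(jωC) = -j/(ω·C) = 0 - j2.151e+04 Ω
Step 3 — Series combination: Z_total = R + L + C = 380 - j2.144e+04 Ω = 2.144e+04∠-89.0° Ω.
Step 4 — Source phasor: V = 10∠30.0° V = 8.66 + j5 V.
Step 5 — Current: I = V / Z = -0.000226 + j0.0004079 A = 0.0004663∠119.0° A.
Step 6 — Complex power: S = V·I* = 8.264e-05 - j0.004663 VA.
Step 7 — Real power: P = Re(S) = 8.264e-05 W.
Step 8 — Reactive power: Q = Im(S) = -0.004663 VAR.
Step 9 — Apparent power: |S| = 0.004663 VA.
Step 10 — Power factor: PF = P/|S| = 0.01772 (leading).

(a) P = 8.264e-05 W  (b) Q = -0.004663 VAR  (c) S = 0.004663 VA  (d) PF = 0.01772 (leading)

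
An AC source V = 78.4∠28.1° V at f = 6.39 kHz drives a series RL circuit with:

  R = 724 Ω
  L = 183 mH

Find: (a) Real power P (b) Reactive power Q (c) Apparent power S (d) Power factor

Step 1 — Angular frequency: ω = 2π·f = 2π·6390 = 4.015e+04 rad/s.
Step 2 — Component impedances:
  R: Z = R = 724 Ω
  L: Z = jωL = j·4.015e+04·0.183 = 0 + j7347 Ω
Step 3 — Series combination: Z_total = R + L = 724 + j7347 Ω = 7383∠84.4° Ω.
Step 4 — Source phasor: V = 78.4∠28.1° V = 69.16 + j36.93 V.
Step 5 — Current: I = V / Z = 0.005896 - j0.008832 A = 0.01062∠-56.3° A.
Step 6 — Complex power: S = V·I* = 0.08164 + j0.8285 VA.
Step 7 — Real power: P = Re(S) = 0.08164 W.
Step 8 — Reactive power: Q = Im(S) = 0.8285 VAR.
Step 9 — Apparent power: |S| = 0.8325 VA.
Step 10 — Power factor: PF = P/|S| = 0.09806 (lagging).

(a) P = 0.08164 W  (b) Q = 0.8285 VAR  (c) S = 0.8325 VA  (d) PF = 0.09806 (lagging)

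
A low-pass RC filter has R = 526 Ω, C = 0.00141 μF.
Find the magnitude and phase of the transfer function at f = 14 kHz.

Step 1 — Angular frequency: ω = 2π·1.4e+04 = 8.796e+04 rad/s.
Step 2 — Transfer function: H(jω) = 1/(1 + jωRC).
Step 3 — Denominator: 1 + jωRC = 1 + j·8.796e+04·526·1.41e-09 = 1 + j0.06524.
Step 4 — H = 0.9958 - j0.06496.
Step 5 — Magnitude: |H| = 0.9979 (-0.0 dB); phase: φ = -3.7°.

|H| = 0.9979 (-0.0 dB), φ = -3.7°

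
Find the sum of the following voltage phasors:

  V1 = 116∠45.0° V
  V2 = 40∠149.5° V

Step 1 — Convert each phasor to rectangular form:
  V1 = 116·(cos(45.0°) + j·sin(45.0°)) = 82.02 + j82.02 V
  V2 = 40·(cos(149.5°) + j·sin(149.5°)) = -34.47 + j20.3 V
Step 2 — Sum components: V_total = 47.56 + j102.3 V.
Step 3 — Convert to polar: |V_total| = 112.8 V, ∠V_total = 65.1°.

V_total = 112.8∠65.1° V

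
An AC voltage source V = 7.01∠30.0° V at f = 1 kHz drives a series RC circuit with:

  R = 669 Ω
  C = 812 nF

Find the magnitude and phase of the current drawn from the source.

Step 1 — Angular frequency: ω = 2π·f = 2π·1000 = 6283 rad/s.
Step 2 — Component impedances:
  R: Z = R = 669 Ω
  C: Z = 1/(jωC) = -j/(ω·C) = 0 - j196 Ω
Step 3 — Series combination: Z_total = R + C = 669 - j196 Ω = 697.1∠-16.3° Ω.
Step 4 — Source phasor: V = 7.01∠30.0° V = 6.071 + j3.505 V.
Step 5 — Ohm's law: I = V / Z_total = (6.071 + j3.505) / (669 - j196) = 0.006944 + j0.007273 A.
Step 6 — Convert to polar: |I| = 0.01006 A, ∠I = 46.3°.

I = 0.01006∠46.3° A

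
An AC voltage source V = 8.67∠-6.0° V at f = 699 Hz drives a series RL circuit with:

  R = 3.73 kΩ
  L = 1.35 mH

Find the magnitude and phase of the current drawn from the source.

Step 1 — Angular frequency: ω = 2π·f = 2π·699 = 4392 rad/s.
Step 2 — Component impedances:
  R: Z = R = 3730 Ω
  L: Z = jωL = j·4392·0.00135 = 0 + j5.929 Ω
Step 3 — Series combination: Z_total = R + L = 3730 + j5.929 Ω = 3730∠0.1° Ω.
Step 4 — Source phasor: V = 8.67∠-6.0° V = 8.623 - j0.9063 V.
Step 5 — Ohm's law: I = V / Z_total = (8.623 - j0.9063) / (3730 + j5.929) = 0.002311 - j0.0002466 A.
Step 6 — Convert to polar: |I| = 0.002324 A, ∠I = -6.1°.

I = 0.002324∠-6.1° A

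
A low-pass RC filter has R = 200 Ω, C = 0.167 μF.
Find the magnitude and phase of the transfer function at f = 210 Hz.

Step 1 — Angular frequency: ω = 2π·210 = 1319 rad/s.
Step 2 — Transfer function: H(jω) = 1/(1 + jωRC).
Step 3 — Denominator: 1 + jωRC = 1 + j·1319·200·1.67e-07 = 1 + j0.04407.
Step 4 — H = 0.9981 - j0.04398.
Step 5 — Magnitude: |H| = 0.999 (-0.0 dB); phase: φ = -2.5°.

|H| = 0.999 (-0.0 dB), φ = -2.5°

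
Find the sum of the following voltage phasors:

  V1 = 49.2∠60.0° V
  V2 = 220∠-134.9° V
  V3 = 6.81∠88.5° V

Step 1 — Convert each phasor to rectangular form:
  V1 = 49.2·(cos(60.0°) + j·sin(60.0°)) = 24.6 + j42.61 V
  V2 = 220·(cos(-134.9°) + j·sin(-134.9°)) = -155.3 - j155.8 V
  V3 = 6.81·(cos(88.5°) + j·sin(88.5°)) = 0.1783 + j6.808 V
Step 2 — Sum components: V_total = -130.5 - j106.4 V.
Step 3 — Convert to polar: |V_total| = 168.4 V, ∠V_total = -140.8°.

V_total = 168.4∠-140.8° V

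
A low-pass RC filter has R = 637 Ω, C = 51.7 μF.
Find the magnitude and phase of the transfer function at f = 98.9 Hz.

Step 1 — Angular frequency: ω = 2π·98.9 = 621.4 rad/s.
Step 2 — Transfer function: H(jω) = 1/(1 + jωRC).
Step 3 — Denominator: 1 + jωRC = 1 + j·621.4·637·5.17e-05 = 1 + j20.46.
Step 4 — H = 0.002382 - j0.04875.
Step 5 — Magnitude: |H| = 0.04881 (-26.2 dB); phase: φ = -87.2°.

|H| = 0.04881 (-26.2 dB), φ = -87.2°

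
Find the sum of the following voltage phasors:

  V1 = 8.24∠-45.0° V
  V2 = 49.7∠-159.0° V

Step 1 — Convert each phasor to rectangular form:
  V1 = 8.24·(cos(-45.0°) + j·sin(-45.0°)) = 5.827 - j5.827 V
  V2 = 49.7·(cos(-159.0°) + j·sin(-159.0°)) = -46.4 - j17.81 V
Step 2 — Sum components: V_total = -40.57 - j23.64 V.
Step 3 — Convert to polar: |V_total| = 46.96 V, ∠V_total = -149.8°.

V_total = 46.96∠-149.8° V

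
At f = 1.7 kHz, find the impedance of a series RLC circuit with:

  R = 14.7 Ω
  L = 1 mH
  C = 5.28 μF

Step 1 — Angular frequency: ω = 2π·f = 2π·1700 = 1.068e+04 rad/s.
Step 2 — Component impedances:
  R: Z = R = 14.7 Ω
  L: Z = jωL = j·1.068e+04·0.001 = 0 + j10.68 Ω
  C: Z = 1/(jωC) = -j/(ω·C) = 0 - j17.73 Ω
Step 3 — Series combination: Z_total = R + L + C = 14.7 - j7.05 Ω = 16.3∠-25.6° Ω.

Z = 14.7 - j7.05 Ω = 16.3∠-25.6° Ω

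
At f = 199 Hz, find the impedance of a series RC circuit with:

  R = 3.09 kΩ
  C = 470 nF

Step 1 — Angular frequency: ω = 2π·f = 2π·199 = 1250 rad/s.
Step 2 — Component impedances:
  R: Z = R = 3090 Ω
  C: Z = 1/(jωC) = -j/(ω·C) = 0 - j1702 Ω
Step 3 — Series combination: Z_total = R + C = 3090 - j1702 Ω = 3528∠-28.8° Ω.

Z = 3090 - j1702 Ω = 3528∠-28.8° Ω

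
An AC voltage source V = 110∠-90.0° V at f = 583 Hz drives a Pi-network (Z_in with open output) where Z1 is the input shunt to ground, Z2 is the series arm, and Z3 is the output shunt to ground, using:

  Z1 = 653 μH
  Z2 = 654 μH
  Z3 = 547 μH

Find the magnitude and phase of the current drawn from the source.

Step 1 — Angular frequency: ω = 2π·f = 2π·583 = 3663 rad/s.
Step 2 — Component impedances:
  Z1: Z = jωL = j·3663·0.000653 = 0 + j2.392 Ω
  Z2: Z = jωL = j·3663·0.000654 = 0 + j2.396 Ω
  Z3: Z = jωL = j·3663·0.000547 = 0 + j2.004 Ω
Step 3 — With open output, the series arm Z2 and the output shunt Z3 appear in series to ground: Z2 + Z3 = 0 + j4.399 Ω.
Step 4 — Parallel with input shunt Z1: Z_in = Z1 || (Z2 + Z3) = 0 + j1.55 Ω = 1.55∠90.0° Ω.
Step 5 — Source phasor: V = 110∠-90.0° V = 0 - j110 V.
Step 6 — Ohm's law: I = V / Z_total = (0 - j110) / (0 + j1.55) = -70.99 A.
Step 7 — Convert to polar: |I| = 70.99 A, ∠I = -180.0°.

I = 70.99∠-180.0° A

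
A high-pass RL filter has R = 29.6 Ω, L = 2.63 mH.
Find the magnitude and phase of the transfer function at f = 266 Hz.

Step 1 — Angular frequency: ω = 2π·266 = 1671 rad/s.
Step 2 — Transfer function: H(jω) = jωL/(R + jωL).
Step 3 — Numerator jωL = j·4.396; denominator R + jωL = 29.6 + j4.396.
Step 4 — H = 0.02158 + j0.1453.
Step 5 — Magnitude: |H| = 0.1469 (-16.7 dB); phase: φ = 81.6°.

|H| = 0.1469 (-16.7 dB), φ = 81.6°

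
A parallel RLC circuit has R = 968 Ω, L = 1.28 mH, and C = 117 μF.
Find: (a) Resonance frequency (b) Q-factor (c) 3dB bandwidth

Step 1 — Resonance: ω₀ = 1/√(LC) = 1/√(0.00128·0.000117) = 2584 rad/s.
Step 2 — f₀ = ω₀/(2π) = 411.3 Hz.
Step 3 — Parallel Q: Q = R/(ω₀L) = 968/(2584·0.00128) = 292.7.
Step 4 — Bandwidth: Δω = ω₀/Q = 8.83 rad/s; BW = Δω/(2π) = 1.405 Hz.

(a) f₀ = 411.3 Hz  (b) Q = 292.7  (c) BW = 1.405 Hz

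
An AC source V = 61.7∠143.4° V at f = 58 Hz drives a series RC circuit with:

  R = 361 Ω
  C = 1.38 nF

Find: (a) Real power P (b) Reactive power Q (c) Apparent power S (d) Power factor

Step 1 — Angular frequency: ω = 2π·f = 2π·58 = 364.4 rad/s.
Step 2 — Component impedances:
  R: Z = R = 361 Ω
  C: Z = 1/(jωC) = -j/(ω·C) = 0 - j1.988e+06 Ω
Step 3 — Series combination: Z_total = R + C = 361 - j1.988e+06 Ω = 1.988e+06∠-90.0° Ω.
Step 4 — Source phasor: V = 61.7∠143.4° V = -49.53 + j36.79 V.
Step 5 — Current: I = V / Z = -1.85e-05 - j2.491e-05 A = 3.103e-05∠-126.6° A.
Step 6 — Complex power: S = V·I* = 3.476e-07 - j0.001915 VA.
Step 7 — Real power: P = Re(S) = 3.476e-07 W.
Step 8 — Reactive power: Q = Im(S) = -0.001915 VAR.
Step 9 — Apparent power: |S| = 0.001915 VA.
Step 10 — Power factor: PF = P/|S| = 0.0001815 (leading).

(a) P = 3.476e-07 W  (b) Q = -0.001915 VAR  (c) S = 0.001915 VA  (d) PF = 0.0001815 (leading)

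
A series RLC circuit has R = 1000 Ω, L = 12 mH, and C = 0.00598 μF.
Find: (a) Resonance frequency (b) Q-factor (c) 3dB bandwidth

Step 1 — Resonance: ω₀ = 1/√(LC) = 1/√(0.012·5.98e-09) = 1.18e+05 rad/s.
Step 2 — f₀ = ω₀/(2π) = 1.879e+04 Hz.
Step 3 — Series Q: Q = ω₀L/R = 1.18e+05·0.012/1000 = 1.417.
Step 4 — Bandwidth: Δω = ω₀/Q = 8.333e+04 rad/s; BW = Δω/(2π) = 1.326e+04 Hz.

(a) f₀ = 1.879e+04 Hz  (b) Q = 1.417  (c) BW = 1.326e+04 Hz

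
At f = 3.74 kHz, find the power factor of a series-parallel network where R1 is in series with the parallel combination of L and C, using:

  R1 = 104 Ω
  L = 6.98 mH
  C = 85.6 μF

Step 1 — Angular frequency: ω = 2π·f = 2π·3740 = 2.35e+04 rad/s.
Step 2 — Component impedances:
  R1: Z = R = 104 Ω
  L: Z = jωL = j·2.35e+04·0.00698 = 0 + j164 Ω
  C: Z = 1/(jωC) = -j/(ω·C) = 0 - j0.4971 Ω
Step 3 — Parallel branch: L || C = 1/(1/L + 1/C) = 0 - j0.4986 Ω.
Step 4 — Series with R1: Z_total = R1 + (L || C) = 104 - j0.4986 Ω = 104∠-0.3° Ω.
Step 5 — Power factor: PF = cos(φ) = Re(Z)/|Z| = 104/104 = 1.
Step 6 — Type: Im(Z) = -0.4986 ⇒ leading (phase φ = -0.3°).

PF = 1 (leading, φ = -0.3°)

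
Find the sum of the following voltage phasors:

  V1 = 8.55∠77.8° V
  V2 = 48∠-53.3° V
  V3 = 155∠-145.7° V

Step 1 — Convert each phasor to rectangular form:
  V1 = 8.55·(cos(77.8°) + j·sin(77.8°)) = 1.807 + j8.357 V
  V2 = 48·(cos(-53.3°) + j·sin(-53.3°)) = 28.69 - j38.49 V
  V3 = 155·(cos(-145.7°) + j·sin(-145.7°)) = -128 - j87.35 V
Step 2 — Sum components: V_total = -97.55 - j117.5 V.
Step 3 — Convert to polar: |V_total| = 152.7 V, ∠V_total = -129.7°.

V_total = 152.7∠-129.7° V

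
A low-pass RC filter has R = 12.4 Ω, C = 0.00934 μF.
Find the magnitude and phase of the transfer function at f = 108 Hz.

Step 1 — Angular frequency: ω = 2π·108 = 678.6 rad/s.
Step 2 — Transfer function: H(jω) = 1/(1 + jωRC).
Step 3 — Denominator: 1 + jωRC = 1 + j·678.6·12.4·9.34e-09 = 1 + j7.859e-05.
Step 4 — H = 1 - j7.859e-05.
Step 5 — Magnitude: |H| = 1 (-0.0 dB); phase: φ = -0.0°.

|H| = 1 (-0.0 dB), φ = -0.0°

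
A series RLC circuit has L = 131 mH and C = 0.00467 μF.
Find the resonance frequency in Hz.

Step 1 — Resonance condition Im(Z)=0 gives ω₀ = 1/√(LC).
Step 2 — ω₀ = 1/√(0.131·4.67e-09) = 4.043e+04 rad/s.
Step 3 — f₀ = ω₀/(2π) = 6435 Hz.

f₀ = 6435 Hz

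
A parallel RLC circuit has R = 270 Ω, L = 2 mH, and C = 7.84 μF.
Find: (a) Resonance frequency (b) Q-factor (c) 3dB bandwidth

Step 1 — Resonance: ω₀ = 1/√(LC) = 1/√(0.002·7.84e-06) = 7986 rad/s.
Step 2 — f₀ = ω₀/(2π) = 1271 Hz.
Step 3 — Parallel Q: Q = R/(ω₀L) = 270/(7986·0.002) = 16.9.
Step 4 — Bandwidth: Δω = ω₀/Q = 472.4 rad/s; BW = Δω/(2π) = 75.19 Hz.

(a) f₀ = 1271 Hz  (b) Q = 16.9  (c) BW = 75.19 Hz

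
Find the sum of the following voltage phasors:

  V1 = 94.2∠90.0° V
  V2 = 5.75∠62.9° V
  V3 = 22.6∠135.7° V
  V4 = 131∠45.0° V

Step 1 — Convert each phasor to rectangular form:
  V1 = 94.2·(cos(90.0°) + j·sin(90.0°)) = 0 + j94.2 V
  V2 = 5.75·(cos(62.9°) + j·sin(62.9°)) = 2.619 + j5.119 V
  V3 = 22.6·(cos(135.7°) + j·sin(135.7°)) = -16.17 + j15.78 V
  V4 = 131·(cos(45.0°) + j·sin(45.0°)) = 92.63 + j92.63 V
Step 2 — Sum components: V_total = 79.08 + j207.7 V.
Step 3 — Convert to polar: |V_total| = 222.3 V, ∠V_total = 69.2°.

V_total = 222.3∠69.2° V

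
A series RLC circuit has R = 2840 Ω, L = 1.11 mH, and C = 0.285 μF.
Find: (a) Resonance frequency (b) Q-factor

Step 1 — Resonance condition Im(Z)=0 gives ω₀ = 1/√(LC).
Step 2 — ω₀ = 1/√(0.00111·2.85e-07) = 5.622e+04 rad/s.
Step 3 — f₀ = ω₀/(2π) = 8948 Hz.
Step 4 — Series Q: Q = ω₀L/R = 5.622e+04·0.00111/2840 = 0.02197.

(a) f₀ = 8948 Hz  (b) Q = 0.02197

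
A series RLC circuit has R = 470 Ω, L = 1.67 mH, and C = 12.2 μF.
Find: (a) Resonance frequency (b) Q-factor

Step 1 — Resonance condition Im(Z)=0 gives ω₀ = 1/√(LC).
Step 2 — ω₀ = 1/√(0.00167·1.22e-05) = 7006 rad/s.
Step 3 — f₀ = ω₀/(2π) = 1115 Hz.
Step 4 — Series Q: Q = ω₀L/R = 7006·0.00167/470 = 0.02489.

(a) f₀ = 1115 Hz  (b) Q = 0.02489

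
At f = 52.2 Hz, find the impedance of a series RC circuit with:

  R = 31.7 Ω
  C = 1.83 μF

Step 1 — Angular frequency: ω = 2π·f = 2π·52.2 = 328 rad/s.
Step 2 — Component impedances:
  R: Z = R = 31.7 Ω
  C: Z = 1/(jωC) = -j/(ω·C) = 0 - j1666 Ω
Step 3 — Series combination: Z_total = R + C = 31.7 - j1666 Ω = 1666∠-88.9° Ω.

Z = 31.7 - j1666 Ω = 1666∠-88.9° Ω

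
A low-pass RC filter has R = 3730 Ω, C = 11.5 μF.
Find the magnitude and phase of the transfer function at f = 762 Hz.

Step 1 — Angular frequency: ω = 2π·762 = 4788 rad/s.
Step 2 — Transfer function: H(jω) = 1/(1 + jωRC).
Step 3 — Denominator: 1 + jωRC = 1 + j·4788·3730·1.15e-05 = 1 + j205.4.
Step 4 — H = 2.371e-05 - j0.004869.
Step 5 — Magnitude: |H| = 0.004869 (-46.3 dB); phase: φ = -89.7°.

|H| = 0.004869 (-46.3 dB), φ = -89.7°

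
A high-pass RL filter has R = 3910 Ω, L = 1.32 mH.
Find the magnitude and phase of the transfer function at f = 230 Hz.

Step 1 — Angular frequency: ω = 2π·230 = 1445 rad/s.
Step 2 — Transfer function: H(jω) = jωL/(R + jωL).
Step 3 — Numerator jωL = j·1.908; denominator R + jωL = 3910 + j1.908.
Step 4 — H = 2.38e-07 + j0.0004879.
Step 5 — Magnitude: |H| = 0.0004879 (-66.2 dB); phase: φ = 90.0°.

|H| = 0.0004879 (-66.2 dB), φ = 90.0°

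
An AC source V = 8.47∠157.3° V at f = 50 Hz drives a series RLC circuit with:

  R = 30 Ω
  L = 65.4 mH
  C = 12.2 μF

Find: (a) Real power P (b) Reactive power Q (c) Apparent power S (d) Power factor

Step 1 — Angular frequency: ω = 2π·f = 2π·50 = 314.2 rad/s.
Step 2 — Component impedances:
  R: Z = R = 30 Ω
  L: Z = jωL = j·314.2·0.0654 = 0 + j20.55 Ω
  C: Z = 1/(jωC) = -j/(ω·C) = 0 - j260.9 Ω
Step 3 — Series combination: Z_total = R + L + C = 30 - j240.4 Ω = 242.2∠-82.9° Ω.
Step 4 — Source phasor: V = 8.47∠157.3° V = -7.814 + j3.269 V.
Step 5 — Current: I = V / Z = -0.01739 - j0.03034 A = 0.03497∠-119.8° A.
Step 6 — Complex power: S = V·I* = 0.03668 - j0.2939 VA.
Step 7 — Real power: P = Re(S) = 0.03668 W.
Step 8 — Reactive power: Q = Im(S) = -0.2939 VAR.
Step 9 — Apparent power: |S| = 0.2962 VA.
Step 10 — Power factor: PF = P/|S| = 0.1238 (leading).

(a) P = 0.03668 W  (b) Q = -0.2939 VAR  (c) S = 0.2962 VA  (d) PF = 0.1238 (leading)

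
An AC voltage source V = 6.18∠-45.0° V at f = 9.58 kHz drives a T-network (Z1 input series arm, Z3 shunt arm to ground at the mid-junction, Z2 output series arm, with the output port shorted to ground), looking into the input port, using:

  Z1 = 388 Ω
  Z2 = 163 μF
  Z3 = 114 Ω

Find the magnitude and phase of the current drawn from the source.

Step 1 — Angular frequency: ω = 2π·f = 2π·9580 = 6.019e+04 rad/s.
Step 2 — Component impedances:
  Z1: Z = R = 388 Ω
  Z2: Z = 1/(jωC) = -j/(ω·C) = 0 - j0.1019 Ω
  Z3: Z = R = 114 Ω
Step 3 — With the output port shorted to ground, the output series arm Z2 runs from the junction to ground; the shunt arm Z3 also runs from the junction to ground. They appear in parallel: Z3 || Z2 = 9.112e-05 - j0.1019 Ω.
Step 4 — Series with input arm Z1: Z_in = Z1 + (Z3 || Z2) = 388 - j0.1019 Ω = 388∠-0.0° Ω.
Step 5 — Source phasor: V = 6.18∠-45.0° V = 4.37 - j4.37 V.
Step 6 — Ohm's law: I = V / Z_total = (4.37 - j4.37) / (388 - j0.1019) = 0.01127 - j0.01126 A.
Step 7 — Convert to polar: |I| = 0.01593 A, ∠I = -45.0°.

I = 0.01593∠-45.0° A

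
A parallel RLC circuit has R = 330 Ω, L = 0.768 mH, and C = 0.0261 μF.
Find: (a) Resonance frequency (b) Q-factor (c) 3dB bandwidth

Step 1 — Resonance: ω₀ = 1/√(LC) = 1/√(0.000768·2.61e-08) = 2.234e+05 rad/s.
Step 2 — f₀ = ω₀/(2π) = 3.555e+04 Hz.
Step 3 — Parallel Q: Q = R/(ω₀L) = 330/(2.234e+05·0.000768) = 1.924.
Step 4 — Bandwidth: Δω = ω₀/Q = 1.161e+05 rad/s; BW = Δω/(2π) = 1.848e+04 Hz.

(a) f₀ = 3.555e+04 Hz  (b) Q = 1.924  (c) BW = 1.848e+04 Hz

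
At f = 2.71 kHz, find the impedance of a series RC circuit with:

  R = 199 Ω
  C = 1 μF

Step 1 — Angular frequency: ω = 2π·f = 2π·2710 = 1.703e+04 rad/s.
Step 2 — Component impedances:
  R: Z = R = 199 Ω
  C: Z = 1/(jωC) = -j/(ω·C) = 0 - j58.73 Ω
Step 3 — Series combination: Z_total = R + C = 199 - j58.73 Ω = 207.5∠-16.4° Ω.

Z = 199 - j58.73 Ω = 207.5∠-16.4° Ω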